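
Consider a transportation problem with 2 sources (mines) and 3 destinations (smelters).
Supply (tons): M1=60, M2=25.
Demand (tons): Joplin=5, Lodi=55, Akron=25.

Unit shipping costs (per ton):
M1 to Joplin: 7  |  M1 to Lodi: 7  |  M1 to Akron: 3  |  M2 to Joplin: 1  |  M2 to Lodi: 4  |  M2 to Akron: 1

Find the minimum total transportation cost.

405

One minimum-cost allocation:
  M1 to Lodi: 35 × 7 = 245
  M1 to Akron: 25 × 3 = 75
  M2 to Joplin: 5 × 1 = 5
  M2 to Lodi: 20 × 4 = 80
Total = 245 + 75 + 5 + 80 = 405.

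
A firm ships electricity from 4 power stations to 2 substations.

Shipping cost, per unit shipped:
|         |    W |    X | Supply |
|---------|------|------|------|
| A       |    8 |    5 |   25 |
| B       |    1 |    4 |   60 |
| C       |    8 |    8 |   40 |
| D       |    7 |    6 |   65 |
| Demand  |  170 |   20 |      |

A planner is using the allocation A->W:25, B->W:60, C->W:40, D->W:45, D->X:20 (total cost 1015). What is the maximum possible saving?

40

Current plan cost = 25·8 + 60·1 + 40·8 + 45·7 + 20·6 = 1015.
Optimal plan:
  A→W: 5 × 8 = 40
  A→X: 20 × 5 = 100
  B→W: 60 × 1 = 60
  C→W: 40 × 8 = 320
  D→W: 65 × 7 = 455
Optimal cost = 975.
Saving = 1015 − 975 = 40.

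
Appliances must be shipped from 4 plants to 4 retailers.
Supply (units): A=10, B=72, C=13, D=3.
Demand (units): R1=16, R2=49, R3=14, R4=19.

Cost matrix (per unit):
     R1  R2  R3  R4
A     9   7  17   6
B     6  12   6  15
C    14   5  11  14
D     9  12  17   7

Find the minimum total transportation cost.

848

Optimal allocation:
  A to R4: 10 × 6 = 60
  B to R1: 16 × 6 = 96
  B to R2: 36 × 12 = 432
  B to R3: 14 × 6 = 84
  B to R4: 6 × 15 = 90
  C to R2: 13 × 5 = 65
  D to R4: 3 × 7 = 21
Total = 60 + 96 + 432 + 84 + 90 + 65 + 21 = 848.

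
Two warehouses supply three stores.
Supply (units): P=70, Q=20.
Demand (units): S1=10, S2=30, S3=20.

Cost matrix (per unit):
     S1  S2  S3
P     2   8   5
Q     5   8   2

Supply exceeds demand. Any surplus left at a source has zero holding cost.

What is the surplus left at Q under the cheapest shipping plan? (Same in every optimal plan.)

Minimum-cost shipments:
  P->S1: 10 units
  P->S2: 30 units
  Q->S3: 20 units
Total cost = 300.
Q ships 20 of its 20, leaving 0.

0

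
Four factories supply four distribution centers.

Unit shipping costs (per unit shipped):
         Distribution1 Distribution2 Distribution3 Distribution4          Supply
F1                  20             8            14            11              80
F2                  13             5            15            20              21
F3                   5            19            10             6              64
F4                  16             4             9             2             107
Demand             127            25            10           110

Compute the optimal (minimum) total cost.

2020

Optimal allocation:
  F1 to Distribution1: 42 × 20 = 840
  F1 to Distribution2: 25 × 8 = 200
  F1 to Distribution3: 10 × 14 = 140
  F1 to Distribution4: 3 × 11 = 33
  F2 to Distribution1: 21 × 13 = 273
  F3 to Distribution1: 64 × 5 = 320
  F4 to Distribution4: 107 × 2 = 214
Total = 840 + 200 + 140 + 33 + 273 + 320 + 214 = 2020.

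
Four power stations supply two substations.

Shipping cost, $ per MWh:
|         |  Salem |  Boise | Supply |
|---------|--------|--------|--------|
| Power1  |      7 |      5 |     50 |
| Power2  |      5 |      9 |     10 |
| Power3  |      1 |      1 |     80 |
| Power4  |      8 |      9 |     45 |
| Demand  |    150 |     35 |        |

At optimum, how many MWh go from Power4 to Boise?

0

The minimum-cost plan:
  Power1–Salem: 15 MWh
  Power1–Boise: 35 MWh
  Power2–Salem: 10 MWh
  Power3–Salem: 80 MWh
  Power4–Salem: 45 MWh
Total cost = $770.
The route Power4→Boise is not used.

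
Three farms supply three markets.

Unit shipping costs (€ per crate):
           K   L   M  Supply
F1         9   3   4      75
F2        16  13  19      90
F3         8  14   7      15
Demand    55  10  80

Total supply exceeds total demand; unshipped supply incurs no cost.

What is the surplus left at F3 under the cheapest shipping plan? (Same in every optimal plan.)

0

Minimum-cost shipments:
  F1→M: 75 × €4 = €300
  F2→K: 45 × €16 = €720
  F2→L: 10 × €13 = €130
  F3→K: 10 × €8 = €80
  F3→M: 5 × €7 = €35
Total cost = €1265.
F3 ships 15 of its 15, leaving 0.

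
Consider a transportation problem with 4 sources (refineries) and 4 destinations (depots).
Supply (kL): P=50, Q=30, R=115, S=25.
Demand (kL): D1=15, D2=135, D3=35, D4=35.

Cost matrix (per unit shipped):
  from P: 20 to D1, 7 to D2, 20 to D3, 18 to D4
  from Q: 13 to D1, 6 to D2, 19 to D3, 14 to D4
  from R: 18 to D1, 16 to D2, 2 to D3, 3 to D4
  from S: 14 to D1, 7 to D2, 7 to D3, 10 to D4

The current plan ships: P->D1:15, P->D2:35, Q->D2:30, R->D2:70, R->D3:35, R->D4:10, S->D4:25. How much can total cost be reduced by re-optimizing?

565

Current plan cost = 15·20 + 35·7 + 30·6 + 70·16 + 35·2 + 10·3 + 25·10 = 2195.
Optimal plan:
  P to D2: 50 × 7 = 350
  Q to D2: 30 × 6 = 180
  R to D1: 15 × 18 = 270
  R to D2: 30 × 16 = 480
  R to D3: 35 × 2 = 70
  R to D4: 35 × 3 = 105
  S to D2: 25 × 7 = 175
Optimal cost = 1630.
Saving = 2195 − 1630 = 565.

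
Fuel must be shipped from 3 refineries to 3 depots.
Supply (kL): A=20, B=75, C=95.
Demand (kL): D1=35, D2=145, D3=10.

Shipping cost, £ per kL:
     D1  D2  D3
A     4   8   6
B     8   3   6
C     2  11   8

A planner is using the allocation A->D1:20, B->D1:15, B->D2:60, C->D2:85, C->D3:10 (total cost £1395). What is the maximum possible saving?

310

Current plan cost = 20·4 + 15·8 + 60·3 + 85·11 + 10·8 = £1395.
Optimal plan:
  A to D2: 20 × £8 = £160
  B to D2: 75 × £3 = £225
  C to D1: 35 × £2 = £70
  C to D2: 50 × £11 = £550
  C to D3: 10 × £8 = £80
Optimal cost = £1085.
Saving = 1395 − 1085 = £310.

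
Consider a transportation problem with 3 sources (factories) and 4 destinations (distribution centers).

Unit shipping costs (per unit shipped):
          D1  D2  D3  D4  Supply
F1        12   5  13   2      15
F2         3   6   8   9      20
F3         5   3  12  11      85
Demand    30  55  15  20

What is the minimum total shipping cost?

510

One minimum-cost allocation:
  F1->D4: 15 × 2 = 30
  F2->D3: 15 × 8 = 120
  F2->D4: 5 × 9 = 45
  F3->D1: 30 × 5 = 150
  F3->D2: 55 × 3 = 165
Total = 30 + 120 + 45 + 150 + 165 = 510.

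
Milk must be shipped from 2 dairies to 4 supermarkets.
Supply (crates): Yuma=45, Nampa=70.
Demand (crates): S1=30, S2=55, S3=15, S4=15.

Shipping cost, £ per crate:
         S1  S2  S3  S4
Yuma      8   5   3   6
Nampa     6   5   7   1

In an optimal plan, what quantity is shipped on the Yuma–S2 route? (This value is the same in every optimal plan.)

The minimum-cost plan:
  Yuma to S2: 30 crates
  Yuma to S3: 15 crates
  Nampa to S1: 30 crates
  Nampa to S2: 25 crates
  Nampa to S4: 15 crates
Total cost = £515.
So Yuma→S2 carries 30 crates.

30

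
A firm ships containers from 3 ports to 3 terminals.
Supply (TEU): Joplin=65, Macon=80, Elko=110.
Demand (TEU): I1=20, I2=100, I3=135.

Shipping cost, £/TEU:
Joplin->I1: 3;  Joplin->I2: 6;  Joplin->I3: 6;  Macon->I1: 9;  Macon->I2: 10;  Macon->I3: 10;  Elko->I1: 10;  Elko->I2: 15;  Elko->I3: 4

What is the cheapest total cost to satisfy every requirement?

A cheapest plan:
  Joplin–I1: 20 × £3 = £60
  Joplin–I2: 20 × £6 = £120
  Joplin–I3: 25 × £6 = £150
  Macon–I2: 80 × £10 = £800
  Elko–I3: 110 × £4 = £440
Total = 60 + 120 + 150 + 800 + 440 = £1570.
(Supply check: Joplin ships 65; Macon ships 80; Elko ships 110.)

1570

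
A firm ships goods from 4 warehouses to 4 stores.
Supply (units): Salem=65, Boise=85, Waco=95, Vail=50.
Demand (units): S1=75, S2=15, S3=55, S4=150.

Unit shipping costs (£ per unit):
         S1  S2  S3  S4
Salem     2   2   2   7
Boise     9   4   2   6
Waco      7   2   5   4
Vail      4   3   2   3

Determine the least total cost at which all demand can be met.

Optimal allocation:
  Salem->S1: 65 units
  Boise->S3: 55 units
  Boise->S4: 30 units
  Waco->S2: 15 units
  Waco->S4: 80 units
  Vail->S1: 10 units
  Vail->S4: 40 units
Total cost = £930.
(Supply check: Salem ships 65; Boise ships 85; Waco ships 95; Vail ships 50.)

930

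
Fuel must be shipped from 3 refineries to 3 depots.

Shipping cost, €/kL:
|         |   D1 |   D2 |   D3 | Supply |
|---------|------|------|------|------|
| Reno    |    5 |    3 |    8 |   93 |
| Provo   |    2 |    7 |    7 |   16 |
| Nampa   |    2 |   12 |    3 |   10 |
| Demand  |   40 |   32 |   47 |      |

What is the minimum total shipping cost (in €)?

574

An optimal shipping plan:
  Reno→D1: 24 × €5 = €120
  Reno→D2: 32 × €3 = €96
  Reno→D3: 37 × €8 = €296
  Provo→D1: 16 × €2 = €32
  Nampa→D3: 10 × €3 = €30
Total = 120 + 96 + 296 + 32 + 30 = €574.
(Supply check: Reno ships 93; Provo ships 16; Nampa ships 10.)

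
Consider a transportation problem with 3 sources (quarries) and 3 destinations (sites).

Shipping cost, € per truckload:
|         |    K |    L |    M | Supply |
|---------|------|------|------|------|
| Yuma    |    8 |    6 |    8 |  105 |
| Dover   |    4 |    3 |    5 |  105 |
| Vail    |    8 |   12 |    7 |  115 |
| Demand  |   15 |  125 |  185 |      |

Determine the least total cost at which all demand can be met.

1905

Optimal allocation:
  Yuma→L: 35 truckloads
  Yuma→M: 70 truckloads
  Dover→K: 15 truckloads
  Dover→L: 90 truckloads
  Vail→M: 115 truckloads
Total cost = €1905.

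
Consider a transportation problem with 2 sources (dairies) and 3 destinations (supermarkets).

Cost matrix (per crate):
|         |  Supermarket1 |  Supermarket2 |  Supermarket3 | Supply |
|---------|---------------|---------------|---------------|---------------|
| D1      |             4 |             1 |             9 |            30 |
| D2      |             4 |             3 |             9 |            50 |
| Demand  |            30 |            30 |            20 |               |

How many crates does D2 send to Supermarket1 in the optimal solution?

Solving gives:
  D1->Supermarket2: 30 × 1 = 30
  D2->Supermarket1: 30 × 4 = 120
  D2->Supermarket3: 20 × 9 = 180
Total cost = 330.
So D2→Supermarket1 carries 30 crates.

30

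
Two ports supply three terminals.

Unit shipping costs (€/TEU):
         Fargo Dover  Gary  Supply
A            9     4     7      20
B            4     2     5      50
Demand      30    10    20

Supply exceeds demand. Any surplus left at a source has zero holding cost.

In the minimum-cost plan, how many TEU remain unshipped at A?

10

Minimum-cost shipments:
  A–Dover: 10 × €4 = €40
  B–Fargo: 30 × €4 = €120
  B–Gary: 20 × €5 = €100
Total cost = €260.
A ships 10 of its 20, leaving 10.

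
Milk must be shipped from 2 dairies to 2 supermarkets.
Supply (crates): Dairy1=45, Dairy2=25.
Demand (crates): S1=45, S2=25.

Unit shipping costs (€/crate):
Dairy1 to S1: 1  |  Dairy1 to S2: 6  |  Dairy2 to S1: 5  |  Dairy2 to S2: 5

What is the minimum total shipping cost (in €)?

One minimum-cost allocation:
  Dairy1→S1: 45 crates
  Dairy2→S2: 25 crates
Total cost = €170.

170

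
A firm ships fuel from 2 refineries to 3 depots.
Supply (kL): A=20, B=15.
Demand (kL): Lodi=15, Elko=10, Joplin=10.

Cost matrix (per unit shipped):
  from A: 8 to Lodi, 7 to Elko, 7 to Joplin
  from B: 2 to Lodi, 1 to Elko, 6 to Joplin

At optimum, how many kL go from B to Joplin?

Solving gives:
  A–Lodi: 10 × 8 = 80
  A–Joplin: 10 × 7 = 70
  B–Lodi: 5 × 2 = 10
  B–Elko: 10 × 1 = 10
Total cost = 170.
The route B→Joplin is not used.

0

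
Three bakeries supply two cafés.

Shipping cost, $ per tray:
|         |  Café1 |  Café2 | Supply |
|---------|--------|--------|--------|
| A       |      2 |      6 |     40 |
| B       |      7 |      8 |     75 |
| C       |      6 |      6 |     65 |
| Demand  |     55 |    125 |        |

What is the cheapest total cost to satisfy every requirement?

1055

An optimal shipping plan:
  A–Café1: 40 trays
  B–Café1: 15 trays
  B–Café2: 60 trays
  C–Café2: 65 trays
Total cost = $1055.
(Supply check: A ships 40; B ships 75; C ships 65.)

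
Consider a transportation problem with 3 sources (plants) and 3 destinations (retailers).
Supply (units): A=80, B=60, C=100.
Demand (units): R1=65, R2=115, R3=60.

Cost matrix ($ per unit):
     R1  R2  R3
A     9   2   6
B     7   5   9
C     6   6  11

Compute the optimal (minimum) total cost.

1300

Optimal allocation:
  A–R2: 20 × $2 = $40
  A–R3: 60 × $6 = $360
  B–R2: 60 × $5 = $300
  C–R1: 65 × $6 = $390
  C–R2: 35 × $6 = $210
Total = 40 + 360 + 300 + 390 + 210 = $1300.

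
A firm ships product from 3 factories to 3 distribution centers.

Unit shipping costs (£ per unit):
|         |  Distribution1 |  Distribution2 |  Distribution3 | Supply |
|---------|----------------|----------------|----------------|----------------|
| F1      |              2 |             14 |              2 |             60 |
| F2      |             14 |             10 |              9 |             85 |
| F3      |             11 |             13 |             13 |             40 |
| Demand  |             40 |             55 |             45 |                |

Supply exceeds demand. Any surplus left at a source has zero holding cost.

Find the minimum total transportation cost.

One minimum-cost allocation:
  F1->Distribution1: 40 × £2 = £80
  F1->Distribution3: 20 × £2 = £40
  F2->Distribution2: 55 × £10 = £550
  F2->Distribution3: 25 × £9 = £225
Total = 80 + 40 + 550 + 225 = £895.
(Supply check: F1 ships 60; F2 ships 80; F3 ships 0.)

895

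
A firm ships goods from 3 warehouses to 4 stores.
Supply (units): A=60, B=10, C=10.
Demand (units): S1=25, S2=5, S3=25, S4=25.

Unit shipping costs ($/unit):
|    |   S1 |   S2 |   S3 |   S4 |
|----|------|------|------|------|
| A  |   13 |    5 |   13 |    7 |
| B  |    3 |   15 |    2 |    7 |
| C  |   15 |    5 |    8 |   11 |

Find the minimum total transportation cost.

One minimum-cost allocation:
  A→S1: 25 × $13 = $325
  A→S2: 5 × $5 = $25
  A→S3: 5 × $13 = $65
  A→S4: 25 × $7 = $175
  B→S3: 10 × $2 = $20
  C→S3: 10 × $8 = $80
Total = 325 + 25 + 65 + 175 + 20 + 80 = $690.
(Supply check: A ships 60; B ships 10; C ships 10.)

690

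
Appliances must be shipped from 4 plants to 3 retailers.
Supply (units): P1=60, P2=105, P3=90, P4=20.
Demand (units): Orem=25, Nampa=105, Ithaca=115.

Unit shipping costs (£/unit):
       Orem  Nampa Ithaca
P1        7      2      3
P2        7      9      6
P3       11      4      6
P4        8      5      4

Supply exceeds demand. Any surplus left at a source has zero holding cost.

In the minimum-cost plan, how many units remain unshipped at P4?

An optimal plan:
  P1–Nampa: 15 × £2 = £30
  P1–Ithaca: 45 × £3 = £135
  P2–Orem: 25 × £7 = £175
  P2–Ithaca: 50 × £6 = £300
  P3–Nampa: 90 × £4 = £360
  P4–Ithaca: 20 × £4 = £80
Total cost = £1080.
P4 ships 20 of its 20, leaving 0.

0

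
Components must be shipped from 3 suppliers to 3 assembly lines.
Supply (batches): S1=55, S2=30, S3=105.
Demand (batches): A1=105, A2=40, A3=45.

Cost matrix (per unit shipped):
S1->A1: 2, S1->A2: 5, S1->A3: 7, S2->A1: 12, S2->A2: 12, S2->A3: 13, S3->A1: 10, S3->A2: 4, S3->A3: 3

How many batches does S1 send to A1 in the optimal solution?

The minimum-cost plan:
  S1->A1: 55 × 2 = 110
  S2->A1: 30 × 12 = 360
  S3->A1: 20 × 10 = 200
  S3->A2: 40 × 4 = 160
  S3->A3: 45 × 3 = 135
Total cost = 965.
So S1→A1 carries 55 batches.

55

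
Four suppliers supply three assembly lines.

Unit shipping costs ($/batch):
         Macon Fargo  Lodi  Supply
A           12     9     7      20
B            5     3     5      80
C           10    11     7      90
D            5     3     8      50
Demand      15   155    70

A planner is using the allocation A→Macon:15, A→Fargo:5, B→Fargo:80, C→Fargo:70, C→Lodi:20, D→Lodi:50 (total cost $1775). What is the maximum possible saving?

510

Current plan cost = 15·12 + 5·9 + 80·3 + 70·11 + 20·7 + 50·8 = $1775.
Optimal plan:
  A–Fargo: 20 × $9 = $180
  B–Fargo: 80 × $3 = $240
  C–Macon: 15 × $10 = $150
  C–Fargo: 5 × $11 = $55
  C–Lodi: 70 × $7 = $490
  D–Fargo: 50 × $3 = $150
Optimal cost = $1265.
Saving = 1775 − 1265 = $510.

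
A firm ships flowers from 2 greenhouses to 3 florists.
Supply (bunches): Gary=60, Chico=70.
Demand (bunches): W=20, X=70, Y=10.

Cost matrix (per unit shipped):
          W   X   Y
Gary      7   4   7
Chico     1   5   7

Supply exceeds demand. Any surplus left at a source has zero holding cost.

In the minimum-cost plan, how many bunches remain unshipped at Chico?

An optimal plan:
  Gary→X: 60 bunches
  Chico→W: 20 bunches
  Chico→X: 10 bunches
  Chico→Y: 10 bunches
Total cost = 380.
Chico ships 40 of its 70, leaving 30.

30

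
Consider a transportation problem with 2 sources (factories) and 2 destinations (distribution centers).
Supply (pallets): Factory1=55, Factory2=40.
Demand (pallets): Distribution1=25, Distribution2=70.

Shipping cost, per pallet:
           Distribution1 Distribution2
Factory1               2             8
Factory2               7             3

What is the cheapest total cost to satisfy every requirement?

410

An optimal shipping plan:
  Factory1–Distribution1: 25 × 2 = 50
  Factory1–Distribution2: 30 × 8 = 240
  Factory2–Distribution2: 40 × 3 = 120
Total = 50 + 240 + 120 = 410.
(Supply check: Factory1 ships 55; Factory2 ships 40.)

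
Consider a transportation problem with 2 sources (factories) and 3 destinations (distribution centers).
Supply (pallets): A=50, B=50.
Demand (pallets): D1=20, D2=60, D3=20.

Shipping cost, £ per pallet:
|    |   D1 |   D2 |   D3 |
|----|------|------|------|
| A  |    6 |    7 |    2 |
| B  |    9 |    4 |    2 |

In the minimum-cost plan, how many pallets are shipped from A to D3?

20

Solving gives:
  A–D1: 20 pallets
  A–D2: 10 pallets
  A–D3: 20 pallets
  B–D2: 50 pallets
Total cost = £430.
So A→D3 carries 20 pallets.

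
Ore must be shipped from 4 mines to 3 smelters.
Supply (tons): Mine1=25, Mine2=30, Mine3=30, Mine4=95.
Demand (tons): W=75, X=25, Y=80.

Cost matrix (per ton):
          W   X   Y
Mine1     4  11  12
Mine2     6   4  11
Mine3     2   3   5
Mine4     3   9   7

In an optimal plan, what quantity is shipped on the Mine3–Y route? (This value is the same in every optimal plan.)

Optimal shipments:
  Mine1→W: 25 × 4 = 100
  Mine2→W: 5 × 6 = 30
  Mine2→X: 25 × 4 = 100
  Mine3→Y: 30 × 5 = 150
  Mine4→W: 45 × 3 = 135
  Mine4→Y: 50 × 7 = 350
Total cost = 865.
So Mine3→Y carries 30 tons.

30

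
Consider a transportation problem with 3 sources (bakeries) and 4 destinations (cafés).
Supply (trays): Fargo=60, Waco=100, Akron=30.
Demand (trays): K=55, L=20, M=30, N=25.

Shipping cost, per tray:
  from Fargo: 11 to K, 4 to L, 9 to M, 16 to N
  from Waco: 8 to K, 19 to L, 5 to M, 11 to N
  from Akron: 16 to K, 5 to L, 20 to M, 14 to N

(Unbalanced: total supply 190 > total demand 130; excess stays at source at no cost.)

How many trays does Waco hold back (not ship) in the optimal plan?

Minimum-cost shipments:
  Fargo–L: 20 trays
  Waco–K: 55 trays
  Waco–M: 30 trays
  Waco–N: 15 trays
  Akron–N: 10 trays
Total cost = 975.
Waco ships 100 of its 100, leaving 0.

0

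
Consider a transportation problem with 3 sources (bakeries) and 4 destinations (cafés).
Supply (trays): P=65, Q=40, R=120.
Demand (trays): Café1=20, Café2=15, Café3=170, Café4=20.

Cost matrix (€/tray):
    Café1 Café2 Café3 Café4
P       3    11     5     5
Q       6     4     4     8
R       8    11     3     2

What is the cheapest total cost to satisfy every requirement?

An optimal shipping plan:
  P–Café1: 20 × €3 = €60
  P–Café3: 45 × €5 = €225
  Q–Café2: 15 × €4 = €60
  Q–Café3: 25 × €4 = €100
  R–Café3: 100 × €3 = €300
  R–Café4: 20 × €2 = €40
Total = 60 + 225 + 60 + 100 + 300 + 40 = €785.

785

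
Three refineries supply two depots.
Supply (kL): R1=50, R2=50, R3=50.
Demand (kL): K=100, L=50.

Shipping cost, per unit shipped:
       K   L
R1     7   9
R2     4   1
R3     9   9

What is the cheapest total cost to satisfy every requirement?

850

An optimal shipping plan:
  R1→K: 50 × 7 = 350
  R2→L: 50 × 1 = 50
  R3→K: 50 × 9 = 450
Total = 350 + 50 + 450 = 850.
(Supply check: R1 ships 50; R2 ships 50; R3 ships 50.)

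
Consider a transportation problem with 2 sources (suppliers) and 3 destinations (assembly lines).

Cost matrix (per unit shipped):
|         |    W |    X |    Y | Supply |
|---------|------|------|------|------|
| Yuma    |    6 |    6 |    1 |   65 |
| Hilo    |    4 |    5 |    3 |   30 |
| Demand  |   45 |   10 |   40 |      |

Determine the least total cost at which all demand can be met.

One minimum-cost allocation:
  Yuma->W: 15 × 6 = 90
  Yuma->X: 10 × 6 = 60
  Yuma->Y: 40 × 1 = 40
  Hilo->W: 30 × 4 = 120
Total = 90 + 60 + 40 + 120 = 310.

310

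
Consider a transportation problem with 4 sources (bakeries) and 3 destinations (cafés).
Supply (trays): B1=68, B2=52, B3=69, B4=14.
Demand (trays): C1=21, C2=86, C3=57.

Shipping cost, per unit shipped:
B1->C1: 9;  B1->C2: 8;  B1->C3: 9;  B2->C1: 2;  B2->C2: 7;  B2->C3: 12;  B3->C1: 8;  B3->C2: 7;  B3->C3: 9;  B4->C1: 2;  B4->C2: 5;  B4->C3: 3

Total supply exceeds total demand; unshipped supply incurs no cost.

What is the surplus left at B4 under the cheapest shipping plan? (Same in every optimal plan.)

0

Minimum-cost shipments:
  B1→C3: 29 × 9 = 261
  B2→C1: 21 × 2 = 42
  B2→C2: 31 × 7 = 217
  B3→C2: 55 × 7 = 385
  B3→C3: 14 × 9 = 126
  B4→C3: 14 × 3 = 42
Total cost = 1073.
B4 ships 14 of its 14, leaving 0.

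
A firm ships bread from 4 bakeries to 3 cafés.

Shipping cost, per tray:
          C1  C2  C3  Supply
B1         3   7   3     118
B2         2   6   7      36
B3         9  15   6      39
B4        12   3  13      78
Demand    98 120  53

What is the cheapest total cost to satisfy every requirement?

1062

One minimum-cost allocation:
  B1 to C1: 62 × 3 = 186
  B1 to C2: 42 × 7 = 294
  B1 to C3: 14 × 3 = 42
  B2 to C1: 36 × 2 = 72
  B3 to C3: 39 × 6 = 234
  B4 to C2: 78 × 3 = 234
Total = 186 + 294 + 42 + 72 + 234 + 234 = 1062.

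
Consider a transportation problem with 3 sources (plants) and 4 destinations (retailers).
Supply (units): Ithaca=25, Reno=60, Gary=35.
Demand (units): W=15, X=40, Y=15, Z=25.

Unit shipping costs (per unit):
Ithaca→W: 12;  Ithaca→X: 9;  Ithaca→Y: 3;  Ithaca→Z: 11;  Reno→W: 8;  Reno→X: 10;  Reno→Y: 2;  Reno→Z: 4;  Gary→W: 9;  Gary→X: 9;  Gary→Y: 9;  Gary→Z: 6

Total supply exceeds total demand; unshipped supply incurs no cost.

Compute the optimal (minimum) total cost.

610

Optimal allocation:
  Ithaca–X: 25 units
  Reno–W: 15 units
  Reno–Y: 15 units
  Reno–Z: 25 units
  Gary–X: 15 units
Total cost = 610.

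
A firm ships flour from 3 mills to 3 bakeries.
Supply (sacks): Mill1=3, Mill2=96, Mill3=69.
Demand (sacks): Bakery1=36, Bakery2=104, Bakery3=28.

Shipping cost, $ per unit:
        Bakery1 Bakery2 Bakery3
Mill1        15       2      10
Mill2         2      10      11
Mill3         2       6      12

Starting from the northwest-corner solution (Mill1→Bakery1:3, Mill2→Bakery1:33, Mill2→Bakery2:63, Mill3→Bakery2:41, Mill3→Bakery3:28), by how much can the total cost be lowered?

Current plan cost = 3·15 + 33·2 + 63·10 + 41·6 + 28·12 = $1323.
Optimal plan:
  Mill1→Bakery2: 3 × $2 = $6
  Mill2→Bakery1: 36 × $2 = $72
  Mill2→Bakery2: 32 × $10 = $320
  Mill2→Bakery3: 28 × $11 = $308
  Mill3→Bakery2: 69 × $6 = $414
Optimal cost = $1120.
Saving = 1323 − 1120 = $203.

203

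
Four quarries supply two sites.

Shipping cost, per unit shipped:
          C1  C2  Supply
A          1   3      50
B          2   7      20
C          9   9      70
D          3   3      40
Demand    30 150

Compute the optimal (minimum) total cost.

Optimal allocation:
  A to C1: 10 × 1 = 10
  A to C2: 40 × 3 = 120
  B to C1: 20 × 2 = 40
  C to C2: 70 × 9 = 630
  D to C2: 40 × 3 = 120
Total = 10 + 120 + 40 + 630 + 120 = 920.

920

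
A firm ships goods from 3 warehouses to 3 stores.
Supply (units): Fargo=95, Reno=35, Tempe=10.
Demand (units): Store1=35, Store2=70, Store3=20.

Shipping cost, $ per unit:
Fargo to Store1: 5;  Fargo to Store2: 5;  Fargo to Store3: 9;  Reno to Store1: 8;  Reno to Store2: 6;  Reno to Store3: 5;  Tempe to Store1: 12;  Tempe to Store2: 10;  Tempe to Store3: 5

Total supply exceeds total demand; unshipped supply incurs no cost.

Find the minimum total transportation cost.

635

Optimal allocation:
  Fargo to Store1: 35 units
  Fargo to Store2: 60 units
  Reno to Store2: 10 units
  Reno to Store3: 20 units
Total cost = $635.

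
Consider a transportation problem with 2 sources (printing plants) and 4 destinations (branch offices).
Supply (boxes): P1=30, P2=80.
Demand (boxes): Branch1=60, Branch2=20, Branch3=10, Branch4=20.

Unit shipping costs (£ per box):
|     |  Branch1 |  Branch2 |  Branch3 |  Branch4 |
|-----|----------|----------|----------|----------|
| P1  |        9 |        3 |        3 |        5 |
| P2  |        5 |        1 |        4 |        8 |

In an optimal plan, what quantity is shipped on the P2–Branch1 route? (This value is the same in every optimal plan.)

Solving gives:
  P1→Branch3: 10 × £3 = £30
  P1→Branch4: 20 × £5 = £100
  P2→Branch1: 60 × £5 = £300
  P2→Branch2: 20 × £1 = £20
Total cost = £450.
So P2→Branch1 carries 60 boxes.

60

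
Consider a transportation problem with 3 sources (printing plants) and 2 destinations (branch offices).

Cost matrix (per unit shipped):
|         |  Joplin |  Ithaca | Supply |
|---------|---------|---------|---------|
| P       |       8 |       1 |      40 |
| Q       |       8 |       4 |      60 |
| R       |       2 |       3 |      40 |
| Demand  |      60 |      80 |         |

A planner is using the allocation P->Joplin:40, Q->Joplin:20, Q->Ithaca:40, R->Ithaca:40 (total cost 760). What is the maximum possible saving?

Current plan cost = 40·8 + 20·8 + 40·4 + 40·3 = 760.
Optimal plan:
  P->Ithaca: 40 × 1 = 40
  Q->Joplin: 20 × 8 = 160
  Q->Ithaca: 40 × 4 = 160
  R->Joplin: 40 × 2 = 80
Optimal cost = 440.
Saving = 760 − 440 = 320.

320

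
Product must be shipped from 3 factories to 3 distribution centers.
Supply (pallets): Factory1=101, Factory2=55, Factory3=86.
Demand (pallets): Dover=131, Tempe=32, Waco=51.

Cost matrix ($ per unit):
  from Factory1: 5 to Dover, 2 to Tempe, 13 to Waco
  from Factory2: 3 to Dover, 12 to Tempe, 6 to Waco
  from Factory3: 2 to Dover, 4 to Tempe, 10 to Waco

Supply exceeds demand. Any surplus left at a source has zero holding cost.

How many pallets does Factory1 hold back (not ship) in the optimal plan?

28

An optimal plan:
  Factory1->Dover: 41 × $5 = $205
  Factory1->Tempe: 32 × $2 = $64
  Factory2->Dover: 4 × $3 = $12
  Factory2->Waco: 51 × $6 = $306
  Factory3->Dover: 86 × $2 = $172
Total cost = $759.
Factory1 ships 73 of its 101, leaving 28.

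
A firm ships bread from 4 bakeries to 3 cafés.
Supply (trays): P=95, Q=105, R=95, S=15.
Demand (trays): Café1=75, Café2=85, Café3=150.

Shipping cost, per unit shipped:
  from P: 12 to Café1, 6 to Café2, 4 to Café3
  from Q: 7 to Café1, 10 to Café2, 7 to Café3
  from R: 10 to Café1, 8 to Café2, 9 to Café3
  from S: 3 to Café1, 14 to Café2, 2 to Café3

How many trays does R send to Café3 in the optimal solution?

Optimal shipments:
  P to Café3: 95 × 4 = 380
  Q to Café1: 75 × 7 = 525
  Q to Café3: 30 × 7 = 210
  R to Café2: 85 × 8 = 680
  R to Café3: 10 × 9 = 90
  S to Café3: 15 × 2 = 30
Total cost = 1915.
So R→Café3 carries 10 trays.

10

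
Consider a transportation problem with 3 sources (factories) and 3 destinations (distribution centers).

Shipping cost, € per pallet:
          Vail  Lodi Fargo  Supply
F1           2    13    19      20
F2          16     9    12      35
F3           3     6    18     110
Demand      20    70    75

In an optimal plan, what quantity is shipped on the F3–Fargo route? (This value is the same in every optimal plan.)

Optimal shipments:
  F1→Vail: 20 × €2 = €40
  F2→Fargo: 35 × €12 = €420
  F3→Lodi: 70 × €6 = €420
  F3→Fargo: 40 × €18 = €720
Total cost = €1600.
So F3→Fargo carries 40 pallets.

40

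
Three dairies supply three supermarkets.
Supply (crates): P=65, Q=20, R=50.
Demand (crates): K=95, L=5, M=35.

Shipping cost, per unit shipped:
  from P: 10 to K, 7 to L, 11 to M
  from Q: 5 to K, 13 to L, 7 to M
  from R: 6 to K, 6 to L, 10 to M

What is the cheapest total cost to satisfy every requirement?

An optimal shipping plan:
  P->K: 25 crates
  P->L: 5 crates
  P->M: 35 crates
  Q->K: 20 crates
  R->K: 50 crates
Total cost = 1070.

1070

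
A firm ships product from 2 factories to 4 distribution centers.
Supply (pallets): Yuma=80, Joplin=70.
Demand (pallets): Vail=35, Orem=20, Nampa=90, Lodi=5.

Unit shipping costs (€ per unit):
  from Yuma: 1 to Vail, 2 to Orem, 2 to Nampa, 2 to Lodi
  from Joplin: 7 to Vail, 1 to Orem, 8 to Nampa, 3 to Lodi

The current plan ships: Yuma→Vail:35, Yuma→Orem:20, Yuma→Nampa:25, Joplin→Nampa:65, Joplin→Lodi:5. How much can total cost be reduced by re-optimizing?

Current plan cost = 35·1 + 20·2 + 25·2 + 65·8 + 5·3 = €660.
Optimal plan:
  Yuma→Vail: 35 × €1 = €35
  Yuma→Nampa: 45 × €2 = €90
  Joplin→Orem: 20 × €1 = €20
  Joplin→Nampa: 45 × €8 = €360
  Joplin→Lodi: 5 × €3 = €15
Optimal cost = €520.
Saving = 660 − 520 = €140.

140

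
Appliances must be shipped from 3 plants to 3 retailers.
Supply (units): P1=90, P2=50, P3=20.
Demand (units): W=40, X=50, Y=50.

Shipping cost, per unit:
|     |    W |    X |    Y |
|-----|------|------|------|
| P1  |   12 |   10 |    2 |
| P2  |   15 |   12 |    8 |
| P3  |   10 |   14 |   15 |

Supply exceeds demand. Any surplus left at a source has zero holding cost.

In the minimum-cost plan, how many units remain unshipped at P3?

An optimal plan:
  P1->W: 20 units
  P1->X: 20 units
  P1->Y: 50 units
  P2->X: 30 units
  P3->W: 20 units
Total cost = 1100.
P3 ships 20 of its 20, leaving 0.

0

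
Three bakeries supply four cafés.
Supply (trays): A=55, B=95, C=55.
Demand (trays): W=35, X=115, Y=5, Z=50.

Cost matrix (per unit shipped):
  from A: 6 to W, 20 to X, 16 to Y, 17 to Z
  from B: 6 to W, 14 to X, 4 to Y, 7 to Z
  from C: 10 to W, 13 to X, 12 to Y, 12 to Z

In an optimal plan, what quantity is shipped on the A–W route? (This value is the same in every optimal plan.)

35

Solving gives:
  A to W: 35 × 6 = 210
  A to X: 20 × 20 = 400
  B to X: 40 × 14 = 560
  B to Y: 5 × 4 = 20
  B to Z: 50 × 7 = 350
  C to X: 55 × 13 = 715
Total cost = 2255.
So A→W carries 35 trays.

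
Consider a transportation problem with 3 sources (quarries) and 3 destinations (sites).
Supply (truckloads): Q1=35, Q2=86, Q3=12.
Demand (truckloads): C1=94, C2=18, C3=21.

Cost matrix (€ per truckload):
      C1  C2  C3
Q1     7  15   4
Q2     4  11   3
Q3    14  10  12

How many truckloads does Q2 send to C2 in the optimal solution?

6

Optimal shipments:
  Q1→C1: 14 × €7 = €98
  Q1→C3: 21 × €4 = €84
  Q2→C1: 80 × €4 = €320
  Q2→C2: 6 × €11 = €66
  Q3→C2: 12 × €10 = €120
Total cost = €688.
So Q2→C2 carries 6 truckloads.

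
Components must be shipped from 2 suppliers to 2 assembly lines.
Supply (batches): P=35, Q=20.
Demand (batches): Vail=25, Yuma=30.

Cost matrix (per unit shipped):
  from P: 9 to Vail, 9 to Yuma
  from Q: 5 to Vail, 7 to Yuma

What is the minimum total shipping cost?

An optimal shipping plan:
  P to Vail: 5 × 9 = 45
  P to Yuma: 30 × 9 = 270
  Q to Vail: 20 × 5 = 100
Total = 45 + 270 + 100 = 415.
(Supply check: P ships 35; Q ships 20.)

415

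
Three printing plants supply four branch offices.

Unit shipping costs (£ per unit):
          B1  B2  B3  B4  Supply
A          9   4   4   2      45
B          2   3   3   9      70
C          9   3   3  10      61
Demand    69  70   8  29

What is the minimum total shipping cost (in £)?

446

An optimal shipping plan:
  A→B2: 16 × £4 = £64
  A→B4: 29 × £2 = £58
  B→B1: 69 × £2 = £138
  B→B2: 1 × £3 = £3
  C→B2: 53 × £3 = £159
  C→B3: 8 × £3 = £24
Total = 64 + 58 + 138 + 3 + 159 + 24 = £446.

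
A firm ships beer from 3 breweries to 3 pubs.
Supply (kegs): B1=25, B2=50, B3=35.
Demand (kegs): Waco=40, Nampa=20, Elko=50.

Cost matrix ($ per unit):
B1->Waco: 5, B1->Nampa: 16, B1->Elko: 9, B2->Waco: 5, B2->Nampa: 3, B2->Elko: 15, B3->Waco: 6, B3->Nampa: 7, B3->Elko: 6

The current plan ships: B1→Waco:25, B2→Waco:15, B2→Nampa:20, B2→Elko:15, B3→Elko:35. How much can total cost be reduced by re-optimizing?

90

Current plan cost = 25·5 + 15·5 + 20·3 + 15·15 + 35·6 = $695.
Optimal plan:
  B1 to Waco: 10 × $5 = $50
  B1 to Elko: 15 × $9 = $135
  B2 to Waco: 30 × $5 = $150
  B2 to Nampa: 20 × $3 = $60
  B3 to Elko: 35 × $6 = $210
Optimal cost = $605.
Saving = 695 − 605 = $90.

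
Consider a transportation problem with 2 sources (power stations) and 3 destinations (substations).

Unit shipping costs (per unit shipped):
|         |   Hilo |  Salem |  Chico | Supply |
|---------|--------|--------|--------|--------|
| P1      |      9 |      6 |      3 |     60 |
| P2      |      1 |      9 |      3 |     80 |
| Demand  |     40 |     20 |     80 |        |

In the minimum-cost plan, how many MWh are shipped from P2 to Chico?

The minimum-cost plan:
  P1–Salem: 20 × 6 = 120
  P1–Chico: 40 × 3 = 120
  P2–Hilo: 40 × 1 = 40
  P2–Chico: 40 × 3 = 120
Total cost = 400.
So P2→Chico carries 40 MWh.

40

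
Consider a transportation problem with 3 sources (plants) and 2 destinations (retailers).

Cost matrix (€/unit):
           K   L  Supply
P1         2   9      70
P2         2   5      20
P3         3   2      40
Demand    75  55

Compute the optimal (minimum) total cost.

Optimal allocation:
  P1 to K: 70 × €2 = €140
  P2 to K: 5 × €2 = €10
  P2 to L: 15 × €5 = €75
  P3 to L: 40 × €2 = €80
Total = 140 + 10 + 75 + 80 = €305.
(Supply check: P1 ships 70; P2 ships 20; P3 ships 40.)

305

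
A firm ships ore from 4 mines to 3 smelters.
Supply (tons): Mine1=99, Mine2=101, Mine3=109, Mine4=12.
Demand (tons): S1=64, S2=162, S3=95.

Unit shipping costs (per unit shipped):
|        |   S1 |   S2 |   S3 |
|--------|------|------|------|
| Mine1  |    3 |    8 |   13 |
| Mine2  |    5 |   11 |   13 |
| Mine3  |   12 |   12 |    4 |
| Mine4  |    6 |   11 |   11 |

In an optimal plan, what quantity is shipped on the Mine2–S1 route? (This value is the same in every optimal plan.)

Solving gives:
  Mine1 to S2: 99 tons
  Mine2 to S1: 64 tons
  Mine2 to S2: 37 tons
  Mine3 to S2: 14 tons
  Mine3 to S3: 95 tons
  Mine4 to S2: 12 tons
Total cost = 2199.
So Mine2→S1 carries 64 tons.

64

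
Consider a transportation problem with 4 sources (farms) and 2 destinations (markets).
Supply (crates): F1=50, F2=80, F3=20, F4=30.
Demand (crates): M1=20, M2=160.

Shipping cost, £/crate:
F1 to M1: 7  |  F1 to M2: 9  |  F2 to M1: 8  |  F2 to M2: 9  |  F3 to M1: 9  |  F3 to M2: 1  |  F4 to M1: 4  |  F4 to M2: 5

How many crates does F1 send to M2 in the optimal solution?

30

The minimum-cost plan:
  F1–M1: 20 crates
  F1–M2: 30 crates
  F2–M2: 80 crates
  F3–M2: 20 crates
  F4–M2: 30 crates
Total cost = £1300.
So F1→M2 carries 30 crates.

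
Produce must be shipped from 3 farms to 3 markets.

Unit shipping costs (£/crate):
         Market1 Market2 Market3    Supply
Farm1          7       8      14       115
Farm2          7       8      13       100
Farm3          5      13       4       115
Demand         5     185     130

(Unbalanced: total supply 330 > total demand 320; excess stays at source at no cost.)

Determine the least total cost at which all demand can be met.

Optimal allocation:
  Farm1->Market2: 115 crates
  Farm2->Market1: 5 crates
  Farm2->Market2: 70 crates
  Farm2->Market3: 15 crates
  Farm3->Market3: 115 crates
Total cost = £2170.

2170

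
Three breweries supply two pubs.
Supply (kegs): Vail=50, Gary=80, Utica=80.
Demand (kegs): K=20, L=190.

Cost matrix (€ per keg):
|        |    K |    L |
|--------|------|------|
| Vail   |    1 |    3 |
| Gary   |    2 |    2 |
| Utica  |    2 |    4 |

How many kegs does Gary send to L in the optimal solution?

80

The minimum-cost plan:
  Vail->K: 20 × €1 = €20
  Vail->L: 30 × €3 = €90
  Gary->L: 80 × €2 = €160
  Utica->L: 80 × €4 = €320
Total cost = €590.
So Gary→L carries 80 kegs.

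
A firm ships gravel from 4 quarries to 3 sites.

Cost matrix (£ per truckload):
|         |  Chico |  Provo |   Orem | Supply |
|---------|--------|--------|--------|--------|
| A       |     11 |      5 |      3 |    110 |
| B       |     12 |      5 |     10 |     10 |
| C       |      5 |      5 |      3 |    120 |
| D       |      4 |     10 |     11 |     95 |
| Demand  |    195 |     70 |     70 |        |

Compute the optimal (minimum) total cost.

1440

A cheapest plan:
  A→Provo: 60 × £5 = £300
  A→Orem: 50 × £3 = £150
  B→Provo: 10 × £5 = £50
  C→Chico: 100 × £5 = £500
  C→Orem: 20 × £3 = £60
  D→Chico: 95 × £4 = £380
Total = 300 + 150 + 50 + 500 + 60 + 380 = £1440.
(Supply check: A ships 110; B ships 10; C ships 120; D ships 95.)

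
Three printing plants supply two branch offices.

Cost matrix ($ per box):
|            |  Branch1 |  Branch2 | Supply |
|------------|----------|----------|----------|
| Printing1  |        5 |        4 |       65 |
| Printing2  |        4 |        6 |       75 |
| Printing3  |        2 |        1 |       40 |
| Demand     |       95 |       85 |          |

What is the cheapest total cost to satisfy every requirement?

One minimum-cost allocation:
  Printing1–Branch1: 20 × $5 = $100
  Printing1–Branch2: 45 × $4 = $180
  Printing2–Branch1: 75 × $4 = $300
  Printing3–Branch2: 40 × $1 = $40
Total = 100 + 180 + 300 + 40 = $620.

620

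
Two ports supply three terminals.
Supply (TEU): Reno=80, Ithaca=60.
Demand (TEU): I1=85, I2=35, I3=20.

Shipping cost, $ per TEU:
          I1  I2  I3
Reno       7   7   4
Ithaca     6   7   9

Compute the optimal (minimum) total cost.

860

A cheapest plan:
  Reno to I1: 25 × $7 = $175
  Reno to I2: 35 × $7 = $245
  Reno to I3: 20 × $4 = $80
  Ithaca to I1: 60 × $6 = $360
Total = 175 + 245 + 80 + 360 = $860.
(Supply check: Reno ships 80; Ithaca ships 60.)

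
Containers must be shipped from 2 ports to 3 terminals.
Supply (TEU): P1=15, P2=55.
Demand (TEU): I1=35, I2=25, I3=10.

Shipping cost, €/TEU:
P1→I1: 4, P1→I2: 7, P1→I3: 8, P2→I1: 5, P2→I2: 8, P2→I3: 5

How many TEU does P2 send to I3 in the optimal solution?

The minimum-cost plan:
  P1->I1: 15 × €4 = €60
  P2->I1: 20 × €5 = €100
  P2->I2: 25 × €8 = €200
  P2->I3: 10 × €5 = €50
Total cost = €410.
So P2→I3 carries 10 TEU.

10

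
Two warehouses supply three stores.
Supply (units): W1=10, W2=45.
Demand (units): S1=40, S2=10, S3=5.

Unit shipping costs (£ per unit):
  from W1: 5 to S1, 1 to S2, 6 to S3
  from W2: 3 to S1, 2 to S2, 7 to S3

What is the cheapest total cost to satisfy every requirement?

165

Optimal allocation:
  W1 to S2: 10 × £1 = £10
  W2 to S1: 40 × £3 = £120
  W2 to S3: 5 × £7 = £35
Total = 10 + 120 + 35 = £165.
(Supply check: W1 ships 10; W2 ships 45.)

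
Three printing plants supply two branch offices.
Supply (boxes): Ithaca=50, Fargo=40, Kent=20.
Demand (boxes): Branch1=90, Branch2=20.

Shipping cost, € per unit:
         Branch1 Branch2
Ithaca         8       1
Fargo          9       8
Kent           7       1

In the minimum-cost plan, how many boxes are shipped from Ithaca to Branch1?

Optimal shipments:
  Ithaca->Branch1: 30 × €8 = €240
  Ithaca->Branch2: 20 × €1 = €20
  Fargo->Branch1: 40 × €9 = €360
  Kent->Branch1: 20 × €7 = €140
Total cost = €760.
So Ithaca→Branch1 carries 30 boxes.

30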